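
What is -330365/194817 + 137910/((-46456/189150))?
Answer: -181498163790605/323229234 ≈ -5.6152e+5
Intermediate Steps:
-330365/194817 + 137910/((-46456/189150)) = -330365*1/194817 + 137910/((-46456*1/189150)) = -47195/27831 + 137910/(-23228/94575) = -47195/27831 + 137910*(-94575/23228) = -47195/27831 - 6521419125/11614 = -181498163790605/323229234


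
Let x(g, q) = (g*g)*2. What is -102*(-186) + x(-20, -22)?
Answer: 19772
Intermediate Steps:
x(g, q) = 2*g² (x(g, q) = g²*2 = 2*g²)
-102*(-186) + x(-20, -22) = -102*(-186) + 2*(-20)² = 18972 + 2*400 = 18972 + 800 = 19772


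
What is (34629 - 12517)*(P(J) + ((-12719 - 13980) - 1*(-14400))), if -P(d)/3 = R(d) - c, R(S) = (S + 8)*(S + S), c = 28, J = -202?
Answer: -5469248416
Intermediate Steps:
R(S) = 2*S*(8 + S) (R(S) = (8 + S)*(2*S) = 2*S*(8 + S))
P(d) = 84 - 6*d*(8 + d) (P(d) = -3*(2*d*(8 + d) - 1*28) = -3*(2*d*(8 + d) - 28) = -3*(-28 + 2*d*(8 + d)) = 84 - 6*d*(8 + d))
(34629 - 12517)*(P(J) + ((-12719 - 13980) - 1*(-14400))) = (34629 - 12517)*((84 - 6*(-202)*(8 - 202)) + ((-12719 - 13980) - 1*(-14400))) = 22112*((84 - 6*(-202)*(-194)) + (-26699 + 14400)) = 22112*((84 - 235128) - 12299) = 22112*(-235044 - 12299) = 22112*(-247343) = -5469248416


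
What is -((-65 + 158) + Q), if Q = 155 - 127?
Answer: -121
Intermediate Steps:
Q = 28
-((-65 + 158) + Q) = -((-65 + 158) + 28) = -(93 + 28) = -1*121 = -121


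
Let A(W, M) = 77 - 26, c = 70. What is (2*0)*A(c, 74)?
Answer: 0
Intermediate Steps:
A(W, M) = 51
(2*0)*A(c, 74) = (2*0)*51 = 0*51 = 0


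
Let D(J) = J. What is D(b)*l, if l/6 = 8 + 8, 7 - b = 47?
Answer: -3840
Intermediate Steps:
b = -40 (b = 7 - 1*47 = 7 - 47 = -40)
l = 96 (l = 6*(8 + 8) = 6*16 = 96)
D(b)*l = -40*96 = -3840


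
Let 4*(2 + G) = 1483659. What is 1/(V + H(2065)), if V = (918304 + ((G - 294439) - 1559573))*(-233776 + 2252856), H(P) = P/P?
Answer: -1/1140366793369 ≈ -8.7691e-13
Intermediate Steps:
G = 1483651/4 (G = -2 + (¼)*1483659 = -2 + 1483659/4 = 1483651/4 ≈ 3.7091e+5)
H(P) = 1
V = -1140366793370 (V = (918304 + ((1483651/4 - 294439) - 1559573))*(-233776 + 2252856) = (918304 + (305895/4 - 1559573))*2019080 = (918304 - 5932397/4)*2019080 = -2259181/4*2019080 = -1140366793370)
1/(V + H(2065)) = 1/(-1140366793370 + 1) = 1/(-1140366793369) = -1/1140366793369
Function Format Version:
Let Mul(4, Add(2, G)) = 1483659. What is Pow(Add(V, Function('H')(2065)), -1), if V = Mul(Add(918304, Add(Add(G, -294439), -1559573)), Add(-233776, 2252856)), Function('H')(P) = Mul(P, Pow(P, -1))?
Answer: Rational(-1, 1140366793369) ≈ -8.7691e-13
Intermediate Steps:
G = Rational(1483651, 4) (G = Add(-2, Mul(Rational(1, 4), 1483659)) = Add(-2, Rational(1483659, 4)) = Rational(1483651, 4) ≈ 3.7091e+5)
Function('H')(P) = 1
V = -1140366793370 (V = Mul(Add(918304, Add(Add(Rational(1483651, 4), -294439), -1559573)), Add(-233776, 2252856)) = Mul(Add(918304, Add(Rational(305895, 4), -1559573)), 2019080) = Mul(Add(918304, Rational(-5932397, 4)), 2019080) = Mul(Rational(-2259181, 4), 2019080) = -1140366793370)
Pow(Add(V, Function('H')(2065)), -1) = Pow(Add(-1140366793370, 1), -1) = Pow(-1140366793369, -1) = Rational(-1, 1140366793369)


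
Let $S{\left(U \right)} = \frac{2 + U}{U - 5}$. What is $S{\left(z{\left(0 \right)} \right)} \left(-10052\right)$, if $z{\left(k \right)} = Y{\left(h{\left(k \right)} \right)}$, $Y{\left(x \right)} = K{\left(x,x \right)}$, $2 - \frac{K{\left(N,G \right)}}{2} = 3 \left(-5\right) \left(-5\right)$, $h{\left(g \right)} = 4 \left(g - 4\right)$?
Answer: $- \frac{1447488}{151} \approx -9586.0$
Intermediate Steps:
$h{\left(g \right)} = -16 + 4 g$ ($h{\left(g \right)} = 4 \left(-4 + g\right) = -16 + 4 g$)
$K{\left(N,G \right)} = -146$ ($K{\left(N,G \right)} = 4 - 2 \cdot 3 \left(-5\right) \left(-5\right) = 4 - 2 \left(\left(-15\right) \left(-5\right)\right) = 4 - 150 = -146$)
$Y{\left(x \right)} = -146$
$z{\left(k \right)} = -146$
$S{\left(U \right)} = \frac{2 + U}{-5 + U}$
$S{\left(z{\left(0 \right)} \right)} \left(-10052\right) = \frac{2 - 146}{-5 - 146} \left(-10052\right) = \frac{1}{-151} \left(-144\right) \left(-10052\right) = \left(- \frac{1}{151}\right) \left(-144\right) \left(-10052\right) = \frac{144}{151} \left(-10052\right) = - \frac{1447488}{151}$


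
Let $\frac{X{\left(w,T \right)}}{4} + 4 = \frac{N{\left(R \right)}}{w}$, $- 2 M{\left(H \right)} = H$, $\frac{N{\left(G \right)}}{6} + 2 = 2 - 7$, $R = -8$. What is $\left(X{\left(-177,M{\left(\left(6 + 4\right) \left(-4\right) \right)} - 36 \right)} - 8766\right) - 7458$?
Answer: $- \frac{958104}{59} \approx -16239.0$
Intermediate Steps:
$N{\left(G \right)} = -42$ ($N{\left(G \right)} = -12 + 6 \left(2 - 7\right) = -12 + 6 \left(-5\right) = -12 - 30 = -42$)
$M{\left(H \right)} = - \frac{H}{2}$
$X{\left(w,T \right)} = -16 - \frac{168}{w}$ ($X{\left(w,T \right)} = -16 + 4 \left(- \frac{42}{w}\right) = -16 - \frac{168}{w}$)
$\left(X{\left(-177,M{\left(\left(6 + 4\right) \left(-4\right) \right)} - 36 \right)} - 8766\right) - 7458 = \left(\left(-16 - \frac{168}{-177}\right) - 8766\right) - 7458 = \left(\left(-16 - - \frac{56}{59}\right) - 8766\right) - 7458 = \left(\left(-16 + \frac{56}{59}\right) - 8766\right) - 7458 = \left(- \frac{888}{59} - 8766\right) - 7458 = - \frac{518082}{59} - 7458 = - \frac{958104}{59}$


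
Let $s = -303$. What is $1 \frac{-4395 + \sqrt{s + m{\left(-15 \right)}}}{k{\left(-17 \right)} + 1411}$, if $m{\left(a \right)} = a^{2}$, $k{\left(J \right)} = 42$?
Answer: $- \frac{4395}{1453} + \frac{i \sqrt{78}}{1453} \approx -3.0248 + 0.0060783 i$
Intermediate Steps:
$1 \frac{-4395 + \sqrt{s + m{\left(-15 \right)}}}{k{\left(-17 \right)} + 1411} = 1 \frac{-4395 + \sqrt{-303 + \left(-15\right)^{2}}}{42 + 1411} = 1 \frac{-4395 + \sqrt{-303 + 225}}{1453} = 1 \left(-4395 + \sqrt{-78}\right) \frac{1}{1453} = 1 \left(-4395 + i \sqrt{78}\right) \frac{1}{1453} = 1 \left(- \frac{4395}{1453} + \frac{i \sqrt{78}}{1453}\right) = - \frac{4395}{1453} + \frac{i \sqrt{78}}{1453}$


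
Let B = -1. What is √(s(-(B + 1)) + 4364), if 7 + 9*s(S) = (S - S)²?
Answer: √39269/3 ≈ 66.055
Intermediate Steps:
s(S) = -7/9 (s(S) = -7/9 + (S - S)²/9 = -7/9 + (⅑)*0² = -7/9 + (⅑)*0 = -7/9 + 0 = -7/9)
√(s(-(B + 1)) + 4364) = √(-7/9 + 4364) = √(39269/9) = √39269/3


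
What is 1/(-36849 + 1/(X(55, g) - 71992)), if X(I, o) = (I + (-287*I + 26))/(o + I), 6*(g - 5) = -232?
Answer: -581825/21439669433 ≈ -2.7138e-5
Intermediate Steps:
g = -101/3 (g = 5 + (⅙)*(-232) = 5 - 116/3 = -101/3 ≈ -33.667)
X(I, o) = (26 - 286*I)/(I + o) (X(I, o) = (I + (26 - 287*I))/(I + o) = (26 - 286*I)/(I + o))
1/(-36849 + 1/(X(55, g) - 71992)) = 1/(-36849 + 1/(26*(1 - 11*55)/(55 - 101/3) - 71992)) = 1/(-36849 + 1/(26*(1 - 605)/(64/3) - 71992)) = 1/(-36849 + 1/(26*(3/64)*(-604) - 71992)) = 1/(-36849 + 1/(-5889/8 - 71992)) = 1/(-36849 + 1/(-581825/8)) = 1/(-36849 - 8/581825) = 1/(-21439669433/581825) = -581825/21439669433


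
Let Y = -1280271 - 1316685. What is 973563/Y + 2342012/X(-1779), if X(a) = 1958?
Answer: 1013365979853/847473308 ≈ 1195.8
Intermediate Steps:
Y = -2596956
973563/Y + 2342012/X(-1779) = 973563/(-2596956) + 2342012/1958 = 973563*(-1/2596956) + 2342012*(1/1958) = -324521/865652 + 1171006/979 = 1013365979853/847473308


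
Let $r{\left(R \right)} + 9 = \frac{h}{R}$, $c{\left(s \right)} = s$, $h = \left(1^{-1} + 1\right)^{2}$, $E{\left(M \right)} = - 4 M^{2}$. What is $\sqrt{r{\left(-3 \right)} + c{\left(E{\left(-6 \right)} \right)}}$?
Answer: $\frac{i \sqrt{1389}}{3} \approx 12.423 i$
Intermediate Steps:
$h = 4$ ($h = \left(1 + 1\right)^{2} = 2^{2} = 4$)
$r{\left(R \right)} = -9 + \frac{4}{R}$
$\sqrt{r{\left(-3 \right)} + c{\left(E{\left(-6 \right)} \right)}} = \sqrt{\left(-9 + \frac{4}{-3}\right) - 4 \left(-6\right)^{2}} = \sqrt{\left(-9 + 4 \left(- \frac{1}{3}\right)\right) - 144} = \sqrt{\left(-9 - \frac{4}{3}\right) - 144} = \sqrt{- \frac{31}{3} - 144} = \sqrt{- \frac{463}{3}} = \frac{i \sqrt{1389}}{3}$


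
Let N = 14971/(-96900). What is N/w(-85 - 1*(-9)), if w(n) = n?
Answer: 14971/7364400 ≈ 0.0020329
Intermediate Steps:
N = -14971/96900 (N = 14971*(-1/96900) = -14971/96900 ≈ -0.15450)
N/w(-85 - 1*(-9)) = -14971/(96900*(-85 - 1*(-9))) = -14971/(96900*(-85 + 9)) = -14971/96900/(-76) = -14971/96900*(-1/76) = 14971/7364400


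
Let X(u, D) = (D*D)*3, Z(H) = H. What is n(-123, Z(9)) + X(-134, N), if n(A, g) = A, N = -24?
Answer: 1605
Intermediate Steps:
X(u, D) = 3*D**2 (X(u, D) = D**2*3 = 3*D**2)
n(-123, Z(9)) + X(-134, N) = -123 + 3*(-24)**2 = -123 + 3*576 = -123 + 1728 = 1605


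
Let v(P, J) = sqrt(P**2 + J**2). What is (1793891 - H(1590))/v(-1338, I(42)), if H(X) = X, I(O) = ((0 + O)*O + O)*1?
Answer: 1792301*sqrt(140330)/841980 ≈ 797.42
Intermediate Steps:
I(O) = O + O**2 (I(O) = (O*O + O)*1 = (O**2 + O)*1 = (O + O**2)*1 = O + O**2)
v(P, J) = sqrt(J**2 + P**2)
(1793891 - H(1590))/v(-1338, I(42)) = (1793891 - 1*1590)/(sqrt((42*(1 + 42))**2 + (-1338)**2)) = (1793891 - 1590)/(sqrt((42*43)**2 + 1790244)) = 1792301/(sqrt(1806**2 + 1790244)) = 1792301/(sqrt(3261636 + 1790244)) = 1792301/(sqrt(5051880)) = 1792301/((6*sqrt(140330))) = 1792301*(sqrt(140330)/841980) = 1792301*sqrt(140330)/841980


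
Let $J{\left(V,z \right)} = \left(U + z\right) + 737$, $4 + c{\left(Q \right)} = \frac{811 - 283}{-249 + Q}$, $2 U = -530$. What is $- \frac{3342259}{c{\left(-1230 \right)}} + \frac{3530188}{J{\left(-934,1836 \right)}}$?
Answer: $\frac{952638048355}{1239396} \approx 7.6863 \cdot 10^{5}$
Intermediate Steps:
$U = -265$ ($U = \frac{1}{2} \left(-530\right) = -265$)
$c{\left(Q \right)} = -4 + \frac{528}{-249 + Q}$ ($c{\left(Q \right)} = -4 + \frac{811 - 283}{-249 + Q} = -4 + \frac{528}{-249 + Q}$)
$J{\left(V,z \right)} = 472 + z$ ($J{\left(V,z \right)} = \left(-265 + z\right) + 737 = 472 + z$)
$- \frac{3342259}{c{\left(-1230 \right)}} + \frac{3530188}{J{\left(-934,1836 \right)}} = - \frac{3342259}{4 \frac{1}{-249 - 1230} \left(381 - -1230\right)} + \frac{3530188}{472 + 1836} = - \frac{3342259}{4 \frac{1}{-1479} \left(381 + 1230\right)} + \frac{3530188}{2308} = - \frac{3342259}{4 \left(- \frac{1}{1479}\right) 1611} + 3530188 \cdot \frac{1}{2308} = - \frac{3342259}{- \frac{2148}{493}} + \frac{882547}{577} = \left(-3342259\right) \left(- \frac{493}{2148}\right) + \frac{882547}{577} = \frac{1647733687}{2148} + \frac{882547}{577} = \frac{952638048355}{1239396}$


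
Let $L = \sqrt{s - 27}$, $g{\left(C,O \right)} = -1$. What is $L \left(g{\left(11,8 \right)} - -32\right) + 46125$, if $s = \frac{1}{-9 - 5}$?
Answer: $46125 + \frac{31 i \sqrt{5306}}{14} \approx 46125.0 + 161.29 i$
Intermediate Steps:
$s = - \frac{1}{14}$ ($s = \frac{1}{-14} = - \frac{1}{14} \approx -0.071429$)
$L = \frac{i \sqrt{5306}}{14}$ ($L = \sqrt{- \frac{1}{14} - 27} = \sqrt{- \frac{379}{14}} = \frac{i \sqrt{5306}}{14} \approx 5.203 i$)
$L \left(g{\left(11,8 \right)} - -32\right) + 46125 = \frac{i \sqrt{5306}}{14} \left(-1 - -32\right) + 46125 = \frac{i \sqrt{5306}}{14} \left(-1 + \left(-4 + 36\right)\right) + 46125 = \frac{i \sqrt{5306}}{14} \left(-1 + 32\right) + 46125 = \frac{i \sqrt{5306}}{14} \cdot 31 + 46125 = \frac{31 i \sqrt{5306}}{14} + 46125 = 46125 + \frac{31 i \sqrt{5306}}{14}$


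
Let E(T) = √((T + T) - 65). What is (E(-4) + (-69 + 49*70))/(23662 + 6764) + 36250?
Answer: 1102945861/30426 + I*√73/30426 ≈ 36250.0 + 0.00028081*I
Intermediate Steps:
E(T) = √(-65 + 2*T) (E(T) = √(2*T - 65) = √(-65 + 2*T))
(E(-4) + (-69 + 49*70))/(23662 + 6764) + 36250 = (√(-65 + 2*(-4)) + (-69 + 49*70))/(23662 + 6764) + 36250 = (√(-65 - 8) + (-69 + 3430))/30426 + 36250 = (√(-73) + 3361)*(1/30426) + 36250 = (I*√73 + 3361)*(1/30426) + 36250 = (3361 + I*√73)*(1/30426) + 36250 = (3361/30426 + I*√73/30426) + 36250 = 1102945861/30426 + I*√73/30426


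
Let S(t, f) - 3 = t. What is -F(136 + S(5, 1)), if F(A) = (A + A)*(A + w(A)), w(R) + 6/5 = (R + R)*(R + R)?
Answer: -119644992/5 ≈ -2.3929e+7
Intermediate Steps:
S(t, f) = 3 + t
w(R) = -6/5 + 4*R² (w(R) = -6/5 + (R + R)*(R + R) = -6/5 + (2*R)*(2*R) = -6/5 + 4*R²)
F(A) = 2*A*(-6/5 + A + 4*A²) (F(A) = (A + A)*(A + (-6/5 + 4*A²)) = (2*A)*(-6/5 + A + 4*A²) = 2*A*(-6/5 + A + 4*A²))
-F(136 + S(5, 1)) = -2*(136 + (3 + 5))*(-6 + 5*(136 + (3 + 5)) + 20*(136 + (3 + 5))²)/5 = -2*(136 + 8)*(-6 + 5*(136 + 8) + 20*(136 + 8)²)/5 = -2*144*(-6 + 5*144 + 20*144²)/5 = -2*144*(-6 + 720 + 20*20736)/5 = -2*144*(-6 + 720 + 414720)/5 = -2*144*415434/5 = -1*119644992/5 = -119644992/5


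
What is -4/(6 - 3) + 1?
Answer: -1/3 ≈ -0.33333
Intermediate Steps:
-4/(6 - 3) + 1 = -4/3 + 1 = -1/3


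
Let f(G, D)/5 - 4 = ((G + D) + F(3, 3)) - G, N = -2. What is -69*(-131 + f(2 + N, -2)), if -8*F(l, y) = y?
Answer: 67827/8 ≈ 8478.4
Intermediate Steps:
F(l, y) = -y/8
f(G, D) = 145/8 + 5*D (f(G, D) = 20 + 5*(((G + D) - 1/8*3) - G) = 20 + 5*(((D + G) - 3/8) - G) = 20 + 5*((-3/8 + D + G) - G) = 20 + 5*(-3/8 + D) = 20 + (-15/8 + 5*D) = 145/8 + 5*D)
-69*(-131 + f(2 + N, -2)) = -69*(-131 + (145/8 + 5*(-2))) = -69*(-131 + (145/8 - 10)) = -69*(-131 + 65/8) = -69*(-983/8) = 67827/8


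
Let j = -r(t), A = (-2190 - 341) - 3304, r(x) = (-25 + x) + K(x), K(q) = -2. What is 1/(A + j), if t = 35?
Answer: -1/5843 ≈ -0.00017114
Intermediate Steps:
r(x) = -27 + x (r(x) = (-25 + x) - 2 = -27 + x)
A = -5835 (A = -2531 - 3304 = -5835)
j = -8 (j = -(-27 + 35) = -1*8 = -8)
1/(A + j) = 1/(-5835 - 8) = 1/(-5843) = -1/5843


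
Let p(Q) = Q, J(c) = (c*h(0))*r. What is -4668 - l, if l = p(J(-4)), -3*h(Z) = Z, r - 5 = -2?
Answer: -4668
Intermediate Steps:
r = 3 (r = 5 - 2 = 3)
h(Z) = -Z/3
J(c) = 0 (J(c) = (c*(-⅓*0))*3 = (c*0)*3 = 0*3 = 0)
l = 0
-4668 - l = -4668 - 1*0 = -4668 + 0 = -4668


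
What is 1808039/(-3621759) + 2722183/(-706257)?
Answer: -3712010326640/852630882021 ≈ -4.3536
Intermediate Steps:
1808039/(-3621759) + 2722183/(-706257) = 1808039*(-1/3621759) + 2722183*(-1/706257) = -1808039/3621759 - 2722183/706257 = -3712010326640/852630882021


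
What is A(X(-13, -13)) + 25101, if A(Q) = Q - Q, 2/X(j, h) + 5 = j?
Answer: 25101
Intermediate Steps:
X(j, h) = 2/(-5 + j)
A(Q) = 0
A(X(-13, -13)) + 25101 = 0 + 25101 = 25101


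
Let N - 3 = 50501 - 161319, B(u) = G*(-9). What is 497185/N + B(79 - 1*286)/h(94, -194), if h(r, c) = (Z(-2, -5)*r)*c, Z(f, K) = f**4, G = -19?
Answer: -29017119985/6466631488 ≈ -4.4872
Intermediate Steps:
B(u) = 171 (B(u) = -19*(-9) = 171)
N = -110815 (N = 3 + (50501 - 161319) = 3 - 110818 = -110815)
h(r, c) = 16*c*r (h(r, c) = ((-2)**4*r)*c = (16*r)*c = 16*c*r)
497185/N + B(79 - 1*286)/h(94, -194) = 497185/(-110815) + 171/((16*(-194)*94)) = 497185*(-1/110815) + 171/(-291776) = -99437/22163 + 171*(-1/291776) = -99437/22163 - 171/291776 = -29017119985/6466631488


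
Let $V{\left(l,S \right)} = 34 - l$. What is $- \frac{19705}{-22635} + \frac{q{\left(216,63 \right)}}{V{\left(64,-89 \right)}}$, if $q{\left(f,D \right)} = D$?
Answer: $- \frac{55657}{45270} \approx -1.2294$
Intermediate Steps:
$- \frac{19705}{-22635} + \frac{q{\left(216,63 \right)}}{V{\left(64,-89 \right)}} = - \frac{19705}{-22635} + \frac{63}{34 - 64} = \left(-19705\right) \left(- \frac{1}{22635}\right) + \frac{63}{34 - 64} = \frac{3941}{4527} + \frac{63}{-30} = \frac{3941}{4527} + 63 \left(- \frac{1}{30}\right) = \frac{3941}{4527} - \frac{21}{10} = - \frac{55657}{45270}$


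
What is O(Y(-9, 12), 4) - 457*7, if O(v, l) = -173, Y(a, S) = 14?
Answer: -3372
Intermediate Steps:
O(Y(-9, 12), 4) - 457*7 = -173 - 457*7 = -173 - 3199 = -3372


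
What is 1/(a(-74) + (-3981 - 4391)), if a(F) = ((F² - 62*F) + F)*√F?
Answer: -2093/1863824446 - 4995*I*√74/3727648892 ≈ -1.123e-6 - 1.1527e-5*I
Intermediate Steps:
a(F) = √F*(F² - 61*F) (a(F) = (F² - 61*F)*√F = √F*(F² - 61*F))
1/(a(-74) + (-3981 - 4391)) = 1/((-74)^(3/2)*(-61 - 74) + (-3981 - 4391)) = 1/(-74*I*√74*(-135) - 8372) = 1/(9990*I*√74 - 8372) = 1/(-8372 + 9990*I*√74)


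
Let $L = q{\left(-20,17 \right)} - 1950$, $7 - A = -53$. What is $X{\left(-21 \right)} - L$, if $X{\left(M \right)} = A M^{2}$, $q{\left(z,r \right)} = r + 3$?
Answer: $28390$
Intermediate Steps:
$A = 60$ ($A = 7 - -53 = 7 + 53 = 60$)
$q{\left(z,r \right)} = 3 + r$
$L = -1930$ ($L = \left(3 + 17\right) - 1950 = 20 - 1950 = -1930$)
$X{\left(M \right)} = 60 M^{2}$
$X{\left(-21 \right)} - L = 60 \left(-21\right)^{2} - -1930 = 60 \cdot 441 + 1930 = 26460 + 1930 = 28390$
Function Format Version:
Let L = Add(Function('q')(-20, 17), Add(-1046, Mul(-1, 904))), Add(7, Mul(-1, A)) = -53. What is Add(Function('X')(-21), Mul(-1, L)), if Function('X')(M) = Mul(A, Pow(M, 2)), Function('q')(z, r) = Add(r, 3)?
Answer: 28390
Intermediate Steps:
A = 60 (A = Add(7, Mul(-1, -53)) = Add(7, 53) = 60)
Function('q')(z, r) = Add(3, r)
L = -1930 (L = Add(Add(3, 17), Add(-1046, Mul(-1, 904))) = Add(20, Add(-1046, -904)) = Add(20, -1950) = -1930)
Function('X')(M) = Mul(60, Pow(M, 2))
Add(Function('X')(-21), Mul(-1, L)) = Add(Mul(60, Pow(-21, 2)), Mul(-1, -1930)) = Add(Mul(60, 441), 1930) = Add(26460, 1930) = 28390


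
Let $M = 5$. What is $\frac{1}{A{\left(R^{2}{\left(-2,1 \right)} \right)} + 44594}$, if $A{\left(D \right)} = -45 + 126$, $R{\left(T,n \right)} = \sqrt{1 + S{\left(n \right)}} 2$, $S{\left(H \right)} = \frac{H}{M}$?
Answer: $\frac{1}{44675} \approx 2.2384 \cdot 10^{-5}$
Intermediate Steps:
$S{\left(H \right)} = \frac{H}{5}$
$R{\left(T,n \right)} = 2 \sqrt{1 + \frac{n}{5}}$ ($R{\left(T,n \right)} = \sqrt{1 + \frac{n}{5}} \cdot 2 = 2 \sqrt{1 + \frac{n}{5}}$)
$A{\left(D \right)} = 81$
$\frac{1}{A{\left(R^{2}{\left(-2,1 \right)} \right)} + 44594} = \frac{1}{81 + 44594} = \frac{1}{44675}$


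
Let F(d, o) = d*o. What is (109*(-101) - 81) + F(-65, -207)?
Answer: 2365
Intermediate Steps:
(109*(-101) - 81) + F(-65, -207) = (109*(-101) - 81) - 65*(-207) = (-11009 - 81) + 13455 = -11090 + 13455 = 2365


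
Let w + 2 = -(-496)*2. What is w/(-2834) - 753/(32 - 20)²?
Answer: -379427/68016 ≈ -5.5785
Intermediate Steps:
w = 990 (w = -2 - (-496)*2 = -2 - 62*(-16) = -2 + 992 = 990)
w/(-2834) - 753/(32 - 20)² = 990/(-2834) - 753/(32 - 20)² = 990*(-1/2834) - 753/(12²) = -495/1417 - 753/144 = -495/1417 - 753*1/144 = -495/1417 - 251/48 = -379427/68016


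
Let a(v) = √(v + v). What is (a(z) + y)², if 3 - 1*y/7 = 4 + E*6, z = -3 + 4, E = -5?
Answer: (203 + √2)² ≈ 41785.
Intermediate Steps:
z = 1
a(v) = √2*√v (a(v) = √(2*v) = √2*√v)
y = 203 (y = 21 - 7*(4 - 5*6) = 21 - 7*(4 - 30) = 21 - 7*(-26) = 21 + 182 = 203)
(a(z) + y)² = (√2*√1 + 203)² = (√2*1 + 203)² = (√2 + 203)² = (203 + √2)²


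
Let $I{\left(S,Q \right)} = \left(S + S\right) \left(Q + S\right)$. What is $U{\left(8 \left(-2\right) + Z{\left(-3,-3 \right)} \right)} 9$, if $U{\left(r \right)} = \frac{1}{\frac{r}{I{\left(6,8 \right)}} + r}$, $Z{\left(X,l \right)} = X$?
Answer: $- \frac{1512}{3211} \approx -0.47088$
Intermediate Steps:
$I{\left(S,Q \right)} = 2 S \left(Q + S\right)$
$U{\left(r \right)} = \frac{168}{169 r}$ ($U{\left(r \right)} = \frac{1}{\frac{r}{2 \cdot 6 \left(8 + 6\right)} + r} = \frac{1}{\frac{r}{2 \cdot 6 \cdot 14} + r} = \frac{1}{\frac{r}{168} + r} = \frac{1}{\frac{169}{168} r} = \frac{168}{169 r}$)
$U{\left(8 \left(-2\right) + Z{\left(-3,-3 \right)} \right)} 9 = \frac{168}{169 \left(8 \left(-2\right) - 3\right)} 9 = \frac{168}{169 \left(-16 - 3\right)} 9 = \frac{168}{169 \left(-19\right)} 9 = \frac{168}{169} \left(- \frac{1}{19}\right) 9 = \left(- \frac{168}{3211}\right) 9 = - \frac{1512}{3211}$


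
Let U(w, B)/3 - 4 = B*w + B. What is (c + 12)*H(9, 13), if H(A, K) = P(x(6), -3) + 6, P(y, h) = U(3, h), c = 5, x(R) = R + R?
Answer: -306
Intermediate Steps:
x(R) = 2*R
U(w, B) = 12 + 3*B + 3*B*w (U(w, B) = 12 + 3*(B*w + B) = 12 + 3*(B + B*w) = 12 + (3*B + 3*B*w) = 12 + 3*B + 3*B*w)
P(y, h) = 12 + 12*h (P(y, h) = 12 + 3*h + 3*h*3 = 12 + 3*h + 9*h = 12 + 12*h)
H(A, K) = -18 (H(A, K) = (12 + 12*(-3)) + 6 = (12 - 36) + 6 = -24 + 6 = -18)
(c + 12)*H(9, 13) = (5 + 12)*(-18) = 17*(-18) = -306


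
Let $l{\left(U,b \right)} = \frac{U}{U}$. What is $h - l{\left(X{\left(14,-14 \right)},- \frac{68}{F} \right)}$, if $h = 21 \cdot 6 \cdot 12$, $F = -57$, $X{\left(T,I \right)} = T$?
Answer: $1511$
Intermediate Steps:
$l{\left(U,b \right)} = 1$
$h = 1512$ ($h = 126 \cdot 12 = 1512$)
$h - l{\left(X{\left(14,-14 \right)},- \frac{68}{F} \right)} = 1512 - 1 = 1511$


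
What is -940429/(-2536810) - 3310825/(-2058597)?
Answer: 10334898286363/5222269455570 ≈ 1.9790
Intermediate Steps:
-940429/(-2536810) - 3310825/(-2058597) = -940429*(-1/2536810) - 3310825*(-1/2058597) = 940429/2536810 + 3310825/2058597 = 10334898286363/5222269455570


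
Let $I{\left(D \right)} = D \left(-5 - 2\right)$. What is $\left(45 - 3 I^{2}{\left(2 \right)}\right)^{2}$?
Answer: $294849$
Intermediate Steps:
$I{\left(D \right)} = - 7 D$ ($I{\left(D \right)} = D \left(-7\right) = - 7 D$)
$\left(45 - 3 I^{2}{\left(2 \right)}\right)^{2} = \left(45 - 3 \left(\left(-7\right) 2\right)^{2}\right)^{2} = \left(45 - 3 \left(-14\right)^{2}\right)^{2} = \left(45 - 588\right)^{2} = \left(-543\right)^{2} = 294849$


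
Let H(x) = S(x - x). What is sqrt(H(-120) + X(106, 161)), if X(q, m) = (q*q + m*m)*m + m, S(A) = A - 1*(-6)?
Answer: 6*sqrt(166179) ≈ 2445.9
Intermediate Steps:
S(A) = 6 + A (S(A) = A + 6 = 6 + A)
H(x) = 6 (H(x) = 6 + (x - x) = 6 + 0 = 6)
X(q, m) = m + m*(m**2 + q**2) (X(q, m) = (q**2 + m**2)*m + m = (m**2 + q**2)*m + m = m*(m**2 + q**2) + m = m + m*(m**2 + q**2))
sqrt(H(-120) + X(106, 161)) = sqrt(6 + 161*(1 + 161**2 + 106**2)) = sqrt(6 + 161*(1 + 25921 + 11236)) = sqrt(6 + 161*37158) = sqrt(6 + 5982438) = sqrt(5982444) = 6*sqrt(166179)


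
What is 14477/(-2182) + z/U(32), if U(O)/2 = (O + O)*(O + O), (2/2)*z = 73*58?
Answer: -27339249/4468736 ≈ -6.1179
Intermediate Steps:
z = 4234 (z = 73*58 = 4234)
U(O) = 8*O² (U(O) = 2*((O + O)*(O + O)) = 2*((2*O)*(2*O)) = 2*(4*O²) = 8*O²)
14477/(-2182) + z/U(32) = 14477/(-2182) + 4234/((8*32²)) = 14477*(-1/2182) + 4234/((8*1024)) = -14477/2182 + 4234/8192 = -14477/2182 + 4234*(1/8192) = -14477/2182 + 2117/4096 = -27339249/4468736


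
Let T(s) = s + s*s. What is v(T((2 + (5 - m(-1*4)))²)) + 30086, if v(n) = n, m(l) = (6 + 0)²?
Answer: 738208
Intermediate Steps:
m(l) = 36 (m(l) = 6² = 36)
T(s) = s + s²
v(T((2 + (5 - m(-1*4)))²)) + 30086 = (2 + (5 - 1*36))²*(1 + (2 + (5 - 1*36))²) + 30086 = (2 + (5 - 36))²*(1 + (2 + (5 - 36))²) + 30086 = (2 - 31)²*(1 + (2 - 31)²) + 30086 = (-29)²*(1 + (-29)²) + 30086 = 841*(1 + 841) + 30086 = 841*842 + 30086 = 708122 + 30086 = 738208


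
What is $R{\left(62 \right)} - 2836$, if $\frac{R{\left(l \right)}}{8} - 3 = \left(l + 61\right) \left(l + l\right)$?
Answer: $119204$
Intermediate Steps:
$R{\left(l \right)} = 24 + 16 l \left(61 + l\right)$ ($R{\left(l \right)} = 24 + 8 \left(l + 61\right) \left(l + l\right) = 24 + 8 \left(61 + l\right) 2 l = 24 + 8 \cdot 2 l \left(61 + l\right) = 24 + 16 l \left(61 + l\right)$)
$R{\left(62 \right)} - 2836 = \left(24 + 16 \cdot 62^{2} + 976 \cdot 62\right) - 2836 = \left(24 + 16 \cdot 3844 + 60512\right) - 2836 = \left(24 + 61504 + 60512\right) - 2836 = 122040 - 2836 = 119204$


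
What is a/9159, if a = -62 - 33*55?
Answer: -1877/9159 ≈ -0.20494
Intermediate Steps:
a = -1877 (a = -62 - 1815 = -1877)
a/9159 = -1877/9159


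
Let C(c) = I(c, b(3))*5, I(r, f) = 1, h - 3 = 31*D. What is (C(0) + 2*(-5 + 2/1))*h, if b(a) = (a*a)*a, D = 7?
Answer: -220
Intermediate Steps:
h = 220 (h = 3 + 31*7 = 3 + 217 = 220)
b(a) = a**3 (b(a) = a**2*a = a**3)
C(c) = 5 (C(c) = 1*5 = 5)
(C(0) + 2*(-5 + 2/1))*h = (5 + 2*(-5 + 2/1))*220 = (5 + 2*(-5 + 2*1))*220 = (5 + 2*(-5 + 2))*220 = (5 + 2*(-3))*220 = (5 - 6)*220 = -1*220 = -220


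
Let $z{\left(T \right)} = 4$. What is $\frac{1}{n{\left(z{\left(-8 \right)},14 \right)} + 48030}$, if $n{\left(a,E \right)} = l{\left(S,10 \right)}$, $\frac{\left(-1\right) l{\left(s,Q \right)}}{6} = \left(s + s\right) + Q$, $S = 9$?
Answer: $\frac{1}{47862} \approx 2.0893 \cdot 10^{-5}$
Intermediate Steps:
$l{\left(s,Q \right)} = - 12 s - 6 Q$ ($l{\left(s,Q \right)} = - 6 \left(\left(s + s\right) + Q\right) = - 6 \left(2 s + Q\right) = - 6 \left(Q + 2 s\right) = - 12 s - 6 Q$)
$n{\left(a,E \right)} = -168$ ($n{\left(a,E \right)} = \left(-12\right) 9 - 60 = -108 - 60 = -168$)
$\frac{1}{n{\left(z{\left(-8 \right)},14 \right)} + 48030} = \frac{1}{-168 + 48030} = \frac{1}{47862}$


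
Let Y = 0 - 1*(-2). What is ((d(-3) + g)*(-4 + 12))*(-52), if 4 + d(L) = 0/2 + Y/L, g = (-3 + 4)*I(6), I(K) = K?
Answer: -1664/3 ≈ -554.67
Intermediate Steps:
Y = 2 (Y = 0 + 2 = 2)
g = 6 (g = (-3 + 4)*6 = 1*6 = 6)
d(L) = -4 + 2/L (d(L) = -4 + (0/2 + 2/L) = -4 + (0*(½) + 2/L) = -4 + (0 + 2/L) = -4 + 2/L)
((d(-3) + g)*(-4 + 12))*(-52) = (((-4 + 2/(-3)) + 6)*(-4 + 12))*(-52) = (((-4 + 2*(-⅓)) + 6)*8)*(-52) = (((-4 - ⅔) + 6)*8)*(-52) = ((-14/3 + 6)*8)*(-52) = ((4/3)*8)*(-52) = (32/3)*(-52) = -1664/3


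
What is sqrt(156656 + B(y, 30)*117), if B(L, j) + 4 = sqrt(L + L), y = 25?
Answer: sqrt(156188 + 585*sqrt(2)) ≈ 396.25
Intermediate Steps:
B(L, j) = -4 + sqrt(2)*sqrt(L) (B(L, j) = -4 + sqrt(L + L) = -4 + sqrt(2*L) = -4 + sqrt(2)*sqrt(L))
sqrt(156656 + B(y, 30)*117) = sqrt(156656 + (-4 + sqrt(2)*sqrt(25))*117) = sqrt(156656 + (-4 + sqrt(2)*5)*117) = sqrt(156656 + (-4 + 5*sqrt(2))*117) = sqrt(156656 + (-468 + 585*sqrt(2))) = sqrt(156188 + 585*sqrt(2))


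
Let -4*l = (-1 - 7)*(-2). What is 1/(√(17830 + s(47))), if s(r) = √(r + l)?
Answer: (17830 + √43)^(-½) ≈ 0.0074876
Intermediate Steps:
l = -4 (l = -(-1 - 7)*(-2)/4 = -(-2)*(-2) = -¼*16 = -4)
s(r) = √(-4 + r) (s(r) = √(r - 4) = √(-4 + r))
1/(√(17830 + s(47))) = 1/(√(17830 + √(-4 + 47))) = 1/(√(17830 + √43)) = (17830 + √43)^(-½)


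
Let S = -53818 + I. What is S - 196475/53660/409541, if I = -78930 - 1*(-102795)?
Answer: -131649246280731/4395194012 ≈ -29953.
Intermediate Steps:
I = 23865 (I = -78930 + 102795 = 23865)
S = -29953 (S = -53818 + 23865 = -29953)
S - 196475/53660/409541 = -29953 - 196475/53660/409541 = -29953 - 196475*1/53660*(1/409541) = -29953 - 39295/10732*1/409541 = -29953 - 39295/4395194012 = -131649246280731/4395194012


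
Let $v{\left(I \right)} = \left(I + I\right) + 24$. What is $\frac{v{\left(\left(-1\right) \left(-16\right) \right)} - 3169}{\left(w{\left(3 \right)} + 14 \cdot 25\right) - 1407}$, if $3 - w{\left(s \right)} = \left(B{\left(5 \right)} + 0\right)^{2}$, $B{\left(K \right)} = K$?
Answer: $\frac{3113}{1079} \approx 2.8851$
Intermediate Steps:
$v{\left(I \right)} = 24 + 2 I$ ($v{\left(I \right)} = 2 I + 24 = 24 + 2 I$)
$w{\left(s \right)} = -22$ ($w{\left(s \right)} = 3 - \left(5 + 0\right)^{2} = 3 - 5^{2} = 3 - 25 = -22$)
$\frac{v{\left(\left(-1\right) \left(-16\right) \right)} - 3169}{\left(w{\left(3 \right)} + 14 \cdot 25\right) - 1407} = \frac{\left(24 + 2 \left(\left(-1\right) \left(-16\right)\right)\right) - 3169}{\left(-22 + 14 \cdot 25\right) - 1407} = \frac{\left(24 + 2 \cdot 16\right) - 3169}{\left(-22 + 350\right) - 1407} = \frac{\left(24 + 32\right) - 3169}{328 - 1407} = \frac{56 - 3169}{-1079} = \left(-3113\right) \left(- \frac{1}{1079}\right) = \frac{3113}{1079}$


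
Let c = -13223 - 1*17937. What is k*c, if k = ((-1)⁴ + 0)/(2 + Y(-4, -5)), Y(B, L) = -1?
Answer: -31160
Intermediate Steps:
c = -31160 (c = -13223 - 17937 = -31160)
k = 1 (k = ((-1)⁴ + 0)/(2 - 1) = (1 + 0)/1 = 1*1 = 1)
k*c = 1*(-31160) = -31160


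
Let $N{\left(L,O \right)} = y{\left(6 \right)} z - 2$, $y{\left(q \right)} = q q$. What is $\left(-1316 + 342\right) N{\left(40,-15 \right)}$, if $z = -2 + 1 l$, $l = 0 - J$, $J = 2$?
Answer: $142204$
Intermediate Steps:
$y{\left(q \right)} = q^{2}$
$l = -2$ ($l = 0 - 2 = -2$)
$z = -4$ ($z = -2 + 1 \left(-2\right) = -2 - 2 = -4$)
$N{\left(L,O \right)} = -146$ ($N{\left(L,O \right)} = 6^{2} \left(-4\right) - 2 = 36 \left(-4\right) - 2 = -144 - 2 = -146$)
$\left(-1316 + 342\right) N{\left(40,-15 \right)} = \left(-1316 + 342\right) \left(-146\right) = \left(-974\right) \left(-146\right) = 142204$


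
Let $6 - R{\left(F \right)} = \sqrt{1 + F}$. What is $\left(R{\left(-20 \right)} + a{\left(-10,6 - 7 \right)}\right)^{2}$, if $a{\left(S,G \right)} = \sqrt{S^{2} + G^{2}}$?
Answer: $\left(6 + \sqrt{101} - i \sqrt{19}\right)^{2} \approx 238.6 - 139.92 i$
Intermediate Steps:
$R{\left(F \right)} = 6 - \sqrt{1 + F}$
$a{\left(S,G \right)} = \sqrt{G^{2} + S^{2}}$
$\left(R{\left(-20 \right)} + a{\left(-10,6 - 7 \right)}\right)^{2} = \left(\left(6 - \sqrt{1 - 20}\right) + \sqrt{\left(6 - 7\right)^{2} + \left(-10\right)^{2}}\right)^{2} = \left(\left(6 - \sqrt{-19}\right) + \sqrt{\left(-1\right)^{2} + 100}\right)^{2} = \left(\left(6 - i \sqrt{19}\right) + \sqrt{1 + 100}\right)^{2} = \left(\left(6 - i \sqrt{19}\right) + \sqrt{101}\right)^{2} = \left(6 + \sqrt{101} - i \sqrt{19}\right)^{2}$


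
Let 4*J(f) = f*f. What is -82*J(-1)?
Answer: -41/2 ≈ -20.500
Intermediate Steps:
J(f) = f²/4 (J(f) = (f*f)/4 = f²/4)
-82*J(-1) = -41*(-1)²/2 = -41/2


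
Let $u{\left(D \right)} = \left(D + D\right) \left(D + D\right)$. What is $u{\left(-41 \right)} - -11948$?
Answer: $18672$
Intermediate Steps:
$u{\left(D \right)} = 4 D^{2}$ ($u{\left(D \right)} = 2 D 2 D = 4 D^{2}$)
$u{\left(-41 \right)} - -11948 = 4 \left(-41\right)^{2} - -11948 = 4 \cdot 1681 + 11948 = 6724 + 11948 = 18672$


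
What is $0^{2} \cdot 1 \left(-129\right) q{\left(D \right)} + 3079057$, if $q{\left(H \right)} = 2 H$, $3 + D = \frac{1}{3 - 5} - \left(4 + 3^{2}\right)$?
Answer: $3079057$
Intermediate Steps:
$D = - \frac{33}{2}$ ($D = -3 + \left(\frac{1}{3 - 5} - \left(4 + 3^{2}\right)\right) = -3 + \left(\frac{1}{-2} - \left(4 + 9\right)\right) = -3 - \frac{27}{2} = - \frac{33}{2} \approx -16.5$)
$0^{2} \cdot 1 \left(-129\right) q{\left(D \right)} + 3079057 = 0^{2} \cdot 1 \left(-129\right) 2 \left(- \frac{33}{2}\right) + 3079057 = 0 \cdot 1 \left(-129\right) \left(-33\right) + 3079057 = 0 \left(-129\right) \left(-33\right) + 3079057 = 0 \left(-33\right) + 3079057 = 0 + 3079057 = 3079057$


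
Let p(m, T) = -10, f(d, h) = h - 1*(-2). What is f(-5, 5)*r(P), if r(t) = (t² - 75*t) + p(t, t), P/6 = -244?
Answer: 15771602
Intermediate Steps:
f(d, h) = 2 + h (f(d, h) = h + 2 = 2 + h)
P = -1464 (P = 6*(-244) = -1464)
r(t) = -10 + t² - 75*t (r(t) = (t² - 75*t) - 10 = -10 + t² - 75*t)
f(-5, 5)*r(P) = (2 + 5)*(-10 + (-1464)² - 75*(-1464)) = 7*(-10 + 2143296 + 109800) = 7*2253086 = 15771602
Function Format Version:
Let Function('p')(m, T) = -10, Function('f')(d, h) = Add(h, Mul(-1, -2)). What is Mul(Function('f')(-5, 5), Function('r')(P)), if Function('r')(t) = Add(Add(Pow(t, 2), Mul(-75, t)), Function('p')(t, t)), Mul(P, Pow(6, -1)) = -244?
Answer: 15771602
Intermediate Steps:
Function('f')(d, h) = Add(2, h) (Function('f')(d, h) = Add(h, 2) = Add(2, h))
P = -1464 (P = Mul(6, -244) = -1464)
Function('r')(t) = Add(-10, Pow(t, 2), Mul(-75, t)) (Function('r')(t) = Add(Add(Pow(t, 2), Mul(-75, t)), -10) = Add(-10, Pow(t, 2), Mul(-75, t)))
Mul(Function('f')(-5, 5), Function('r')(P)) = Mul(Add(2, 5), Add(-10, Pow(-1464, 2), Mul(-75, -1464))) = Mul(7, Add(-10, 2143296, 109800)) = Mul(7, 2253086) = 15771602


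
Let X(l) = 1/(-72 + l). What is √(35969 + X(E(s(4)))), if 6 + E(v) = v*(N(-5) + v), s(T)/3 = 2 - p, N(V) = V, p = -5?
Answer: √2394240774/258 ≈ 189.66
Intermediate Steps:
s(T) = 21 (s(T) = 3*(2 - 1*(-5)) = 3*(2 + 5) = 3*7 = 21)
E(v) = -6 + v*(-5 + v)
√(35969 + X(E(s(4)))) = √(35969 + 1/(-72 + (-6 + 21² - 5*21))) = √(35969 + 1/(-72 + (-6 + 441 - 105))) = √(35969 + 1/(-72 + 330)) = √(35969 + 1/258) = √(9280003/258) = √2394240774/258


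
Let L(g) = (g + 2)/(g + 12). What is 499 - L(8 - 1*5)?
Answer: 1496/3 ≈ 498.67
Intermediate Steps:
L(g) = (2 + g)/(12 + g)
499 - L(8 - 1*5) = 499 - (2 + (8 - 1*5))/(12 + (8 - 1*5)) = 499 - (2 + (8 - 5))/(12 + (8 - 5)) = 499 - (2 + 3)/(12 + 3) = 499 - 5/15 = 499 - 1*⅓ = 499 - ⅓ = 1496/3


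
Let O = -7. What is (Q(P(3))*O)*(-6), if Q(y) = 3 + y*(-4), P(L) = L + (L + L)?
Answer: -1386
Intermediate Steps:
P(L) = 3*L (P(L) = L + 2*L = 3*L)
Q(y) = 3 - 4*y
(Q(P(3))*O)*(-6) = ((3 - 12*3)*(-7))*(-6) = ((3 - 4*9)*(-7))*(-6) = ((3 - 36)*(-7))*(-6) = -33*(-7)*(-6) = 231*(-6) = -1386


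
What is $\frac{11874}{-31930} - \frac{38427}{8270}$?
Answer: $- \frac{132517209}{26406110} \approx -5.0184$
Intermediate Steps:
$\frac{11874}{-31930} - \frac{38427}{8270} = 11874 \left(- \frac{1}{31930}\right) - \frac{38427}{8270} = - \frac{5937}{15965} - \frac{38427}{8270} = - \frac{132517209}{26406110}$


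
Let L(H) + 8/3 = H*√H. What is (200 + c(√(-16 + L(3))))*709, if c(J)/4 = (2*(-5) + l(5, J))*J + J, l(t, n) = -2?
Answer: 141800 - 31196*√(-168 + 27*√3)/3 ≈ 1.418e+5 - 1.145e+5*I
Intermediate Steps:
L(H) = -8/3 + H^(3/2) (L(H) = -8/3 + H*√H = -8/3 + H^(3/2))
c(J) = -44*J (c(J) = 4*((2*(-5) - 2)*J + J) = 4*((-10 - 2)*J + J) = 4*(-12*J + J) = 4*(-11*J) = -44*J)
(200 + c(√(-16 + L(3))))*709 = (200 - 44*√(-16 + (-8/3 + 3^(3/2))))*709 = (200 - 44*√(-16 + (-8/3 + 3*√3)))*709 = (200 - 44*√(-56/3 + 3*√3))*709 = 141800 - 31196*√(-56/3 + 3*√3)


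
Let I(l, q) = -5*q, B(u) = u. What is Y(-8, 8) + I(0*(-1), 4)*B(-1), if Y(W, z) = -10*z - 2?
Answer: -62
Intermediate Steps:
Y(W, z) = -2 - 10*z
Y(-8, 8) + I(0*(-1), 4)*B(-1) = (-2 - 10*8) - 5*4*(-1) = (-2 - 80) - 20*(-1) = -82 + 20 = -62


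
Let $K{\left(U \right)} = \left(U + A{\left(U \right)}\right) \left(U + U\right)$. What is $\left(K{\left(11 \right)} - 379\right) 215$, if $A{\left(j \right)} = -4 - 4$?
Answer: $-67295$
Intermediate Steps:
$A{\left(j \right)} = -8$
$K{\left(U \right)} = 2 U \left(-8 + U\right)$ ($K{\left(U \right)} = \left(U - 8\right) \left(U + U\right) = \left(-8 + U\right) 2 U = 2 U \left(-8 + U\right)$)
$\left(K{\left(11 \right)} - 379\right) 215 = \left(2 \cdot 11 \left(-8 + 11\right) - 379\right) 215 = \left(2 \cdot 11 \cdot 3 - 379\right) 215 = \left(66 - 379\right) 215 = \left(-313\right) 215 = -67295$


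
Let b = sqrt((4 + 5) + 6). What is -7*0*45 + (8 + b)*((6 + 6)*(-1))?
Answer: -96 - 12*sqrt(15) ≈ -142.48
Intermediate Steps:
b = sqrt(15) (b = sqrt(9 + 6) = sqrt(15) ≈ 3.8730)
-7*0*45 + (8 + b)*((6 + 6)*(-1)) = -7*0*45 + (8 + sqrt(15))*((6 + 6)*(-1)) = 0*45 + (8 + sqrt(15))*(12*(-1)) = 0 + (8 + sqrt(15))*(-12) = 0 + (-96 - 12*sqrt(15)) = -96 - 12*sqrt(15)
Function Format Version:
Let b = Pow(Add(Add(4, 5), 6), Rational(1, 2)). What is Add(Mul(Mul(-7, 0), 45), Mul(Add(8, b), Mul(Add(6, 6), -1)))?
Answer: Add(-96, Mul(-12, Pow(15, Rational(1, 2)))) ≈ -142.48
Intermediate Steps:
b = Pow(15, Rational(1, 2)) (b = Pow(Add(9, 6), Rational(1, 2)) = Pow(15, Rational(1, 2)) ≈ 3.8730)
Add(Mul(Mul(-7, 0), 45), Mul(Add(8, b), Mul(Add(6, 6), -1))) = Add(Mul(Mul(-7, 0), 45), Mul(Add(8, Pow(15, Rational(1, 2))), Mul(Add(6, 6), -1))) = Add(Mul(0, 45), Mul(Add(8, Pow(15, Rational(1, 2))), Mul(12, -1))) = Add(0, Mul(Add(8, Pow(15, Rational(1, 2))), -12)) = Add(0, Add(-96, Mul(-12, Pow(15, Rational(1, 2))))) = Add(-96, Mul(-12, Pow(15, Rational(1, 2))))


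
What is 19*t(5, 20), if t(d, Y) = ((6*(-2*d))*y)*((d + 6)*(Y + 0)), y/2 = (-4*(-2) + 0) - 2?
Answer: -3009600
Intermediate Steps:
y = 12 (y = 2*((-4*(-2) + 0) - 2) = 2*((8 + 0) - 2) = 2*(8 - 2) = 2*6 = 12)
t(d, Y) = -144*Y*d*(6 + d) (t(d, Y) = ((6*(-2*d))*12)*((d + 6)*(Y + 0)) = (-12*d*12)*((6 + d)*Y) = (-144*d)*(Y*(6 + d)) = -144*Y*d*(6 + d))
19*t(5, 20) = 19*(-144*20*5*(6 + 5)) = 19*(-144*20*5*11) = 19*(-158400) = -3009600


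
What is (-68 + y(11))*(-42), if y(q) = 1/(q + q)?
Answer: 31395/11 ≈ 2854.1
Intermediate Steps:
y(q) = 1/(2*q)
(-68 + y(11))*(-42) = (-68 + (½)/11)*(-42) = (-68 + (½)*(1/11))*(-42) = (-68 + 1/22)*(-42) = -1495/22*(-42) = 31395/11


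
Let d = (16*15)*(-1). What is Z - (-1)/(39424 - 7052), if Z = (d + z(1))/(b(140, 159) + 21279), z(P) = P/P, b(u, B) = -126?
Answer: -7715755/684764916 ≈ -0.011268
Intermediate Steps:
z(P) = 1
d = -240 (d = 240*(-1) = -240)
Z = -239/21153 (Z = (-240 + 1)/(-126 + 21279) = -239/21153 ≈ -0.011299)
Z - (-1)/(39424 - 7052) = -239/21153 - (-1)/(39424 - 7052) = -239/21153 - (-1)/32372 = -239/21153 - 1*(-1/32372) = -239/21153 + 1/32372 = -7715755/684764916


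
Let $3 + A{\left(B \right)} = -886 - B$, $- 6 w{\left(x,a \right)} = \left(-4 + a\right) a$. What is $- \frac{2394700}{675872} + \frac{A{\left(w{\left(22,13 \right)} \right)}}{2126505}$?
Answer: $- \frac{1273232298551}{359311296840} \approx -3.5435$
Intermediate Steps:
$w{\left(x,a \right)} = - \frac{a \left(-4 + a\right)}{6}$ ($w{\left(x,a \right)} = - \frac{\left(-4 + a\right) a}{6} = - \frac{a \left(-4 + a\right)}{6}$)
$A{\left(B \right)} = -889 - B$ ($A{\left(B \right)} = -3 - \left(886 + B\right) = -889 - B$)
$- \frac{2394700}{675872} + \frac{A{\left(w{\left(22,13 \right)} \right)}}{2126505} = - \frac{2394700}{675872} + \frac{-889 - \frac{1}{6} \cdot 13 \left(4 - 13\right)}{2126505} = \left(-2394700\right) \frac{1}{675872} + \left(-889 - \frac{1}{6} \cdot 13 \left(4 - 13\right)\right) \frac{1}{2126505} = - \frac{598675}{168968} + \left(-889 - \frac{1}{6} \cdot 13 \left(-9\right)\right) \frac{1}{2126505} = - \frac{598675}{168968} + \left(-889 - - \frac{39}{2}\right) \frac{1}{2126505} = - \frac{598675}{168968} + \left(-889 + \frac{39}{2}\right) \frac{1}{2126505} = - \frac{598675}{168968} - \frac{1739}{4253010} = - \frac{1273232298551}{359311296840}$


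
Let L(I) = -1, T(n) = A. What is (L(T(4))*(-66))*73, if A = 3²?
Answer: 4818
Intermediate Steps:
A = 9
T(n) = 9
(L(T(4))*(-66))*73 = -1*(-66)*73 = 66*73 = 4818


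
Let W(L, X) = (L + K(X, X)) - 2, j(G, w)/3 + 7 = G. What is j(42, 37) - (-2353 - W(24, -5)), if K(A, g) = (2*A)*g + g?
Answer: 2525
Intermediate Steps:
K(A, g) = g + 2*A*g (K(A, g) = 2*A*g + g = g + 2*A*g)
j(G, w) = -21 + 3*G
W(L, X) = -2 + L + X*(1 + 2*X) (W(L, X) = (L + X*(1 + 2*X)) - 2 = -2 + L + X*(1 + 2*X))
j(42, 37) - (-2353 - W(24, -5)) = (-21 + 3*42) - (-2353 - (-2 + 24 - 5*(1 + 2*(-5)))) = (-21 + 126) - (-2353 - (-2 + 24 - 5*(1 - 10))) = 105 - (-2353 - (-2 + 24 - 5*(-9))) = 105 - (-2353 - (-2 + 24 + 45)) = 105 - (-2353 - 1*67) = 105 - (-2353 - 67) = 105 - 1*(-2420) = 105 + 2420 = 2525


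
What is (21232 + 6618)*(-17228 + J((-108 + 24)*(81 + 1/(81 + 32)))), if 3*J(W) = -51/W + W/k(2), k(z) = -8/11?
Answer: -17071233444781475/43444884 ≈ -3.9294e+8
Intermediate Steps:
k(z) = -8/11 (k(z) = -8*1/11 = -8/11)
J(W) = -17/W - 11*W/24 (J(W) = (-51/W + W/(-8/11))/3 = (-51/W + W*(-11/8))/3 = (-51/W - 11*W/8)/3 = -17/W - 11*W/24)
(21232 + 6618)*(-17228 + J((-108 + 24)*(81 + 1/(81 + 32)))) = (21232 + 6618)*(-17228 + (-17*1/((-108 + 24)*(81 + 1/(81 + 32))) - 11*(-108 + 24)*(81 + 1/(81 + 32))/24)) = 27850*(-17228 + (-17*(-1/(84*(81 + 1/113))) - (-77)*(81 + 1/113)/2)) = 27850*(-17228 + (-17/((-84*9154/113)) - (-77)*9154/(2*113))) = 27850*(-17228 + (-17/(-768936/113) - 11/24*(-768936/113))) = 27850*(-17228 + (-17*(-113/768936) + 352429/113)) = 27850*(-17228 + (1921/768936 + 352429/113)) = 27850*(-17228 + 270995562617/86889768) = 27850*(-1225941360487/86889768) = -17071233444781475/43444884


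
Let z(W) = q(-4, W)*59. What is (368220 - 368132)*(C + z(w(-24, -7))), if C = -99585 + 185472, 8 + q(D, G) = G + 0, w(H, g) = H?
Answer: 7391912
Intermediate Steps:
q(D, G) = -8 + G (q(D, G) = -8 + (G + 0) = -8 + G)
z(W) = -472 + 59*W (z(W) = (-8 + W)*59 = -472 + 59*W)
C = 85887
(368220 - 368132)*(C + z(w(-24, -7))) = (368220 - 368132)*(85887 + (-472 + 59*(-24))) = 88*(85887 + (-472 - 1416)) = 88*(85887 - 1888) = 88*83999 = 7391912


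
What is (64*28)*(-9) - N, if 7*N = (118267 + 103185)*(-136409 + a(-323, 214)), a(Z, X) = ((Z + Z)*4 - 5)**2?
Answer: -207738189760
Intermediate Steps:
a(Z, X) = (-5 + 8*Z)**2 (a(Z, X) = ((2*Z)*4 - 5)**2 = (8*Z - 5)**2 = (-5 + 8*Z)**2)
N = 207738173632 (N = ((118267 + 103185)*(-136409 + (-5 + 8*(-323))**2))/7 = (221452*(-136409 + (-5 - 2584)**2))/7 = (221452*(-136409 + (-2589)**2))/7 = (221452*(-136409 + 6702921))/7 = (221452*6566512)/7 = (1/7)*1454167215424 = 207738173632)
(64*28)*(-9) - N = (64*28)*(-9) - 1*207738173632 = 1792*(-9) - 207738173632 = -16128 - 207738173632 = -207738189760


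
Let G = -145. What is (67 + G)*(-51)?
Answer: 3978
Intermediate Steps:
(67 + G)*(-51) = (67 - 145)*(-51) = -78*(-51) = 3978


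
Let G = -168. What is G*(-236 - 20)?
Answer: 43008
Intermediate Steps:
G*(-236 - 20) = -168*(-236 - 20) = -168*(-256) = 43008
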